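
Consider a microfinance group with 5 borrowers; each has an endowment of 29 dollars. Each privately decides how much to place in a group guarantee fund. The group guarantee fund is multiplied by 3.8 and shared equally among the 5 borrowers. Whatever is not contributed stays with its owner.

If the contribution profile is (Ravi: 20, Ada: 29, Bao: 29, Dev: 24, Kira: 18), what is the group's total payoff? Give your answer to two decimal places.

Total contributed: 20 + 29 + 29 + 24 + 18 = 120; total kept: 5 × 29 − 120 = 25.
The group guarantee fund pays out 3.8 × 120 = 456.00 in aggregate.
Group total = 25 + 456.00 = 481.00.

481.00 dollars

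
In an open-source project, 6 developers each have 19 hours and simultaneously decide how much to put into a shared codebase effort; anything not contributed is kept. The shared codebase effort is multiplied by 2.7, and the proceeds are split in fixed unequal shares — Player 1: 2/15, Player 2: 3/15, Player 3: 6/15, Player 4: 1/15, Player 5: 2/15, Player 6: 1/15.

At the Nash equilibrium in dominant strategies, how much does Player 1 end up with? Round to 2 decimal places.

25.84 hours

Each unit j contributes comes back to j as 2.7 × (j's share), so j prefers to contribute only if that share exceeds 1/2.7 = 0.3704; otherwise keeping the unit dominates.
Only Player 3 (6/15) clears that bar, contributing 19; the remaining 5 contribute 0. Total contributed: 19.
Player 1 keeps 19 and receives 2.7 × 19 × 2/15 = 6.84 from the shared codebase effort, for a payoff of 25.84.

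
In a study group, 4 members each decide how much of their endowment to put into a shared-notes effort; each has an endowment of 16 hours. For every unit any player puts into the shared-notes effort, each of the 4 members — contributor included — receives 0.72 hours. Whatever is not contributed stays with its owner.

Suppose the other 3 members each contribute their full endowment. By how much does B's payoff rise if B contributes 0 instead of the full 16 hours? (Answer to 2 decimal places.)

Switching from a contribution of 16 to 0 lets B keep an extra 16 hours, but lowers the shared-notes effort by 16, which costs B their own share of that drop: 0.72 × 16 = 11.52.
Net gain = 16 − 11.52 = 4.48. The private return per contributed unit (0.72) is below 1, so free-riding is indeed the best response regardless of what the others do.

4.48 hours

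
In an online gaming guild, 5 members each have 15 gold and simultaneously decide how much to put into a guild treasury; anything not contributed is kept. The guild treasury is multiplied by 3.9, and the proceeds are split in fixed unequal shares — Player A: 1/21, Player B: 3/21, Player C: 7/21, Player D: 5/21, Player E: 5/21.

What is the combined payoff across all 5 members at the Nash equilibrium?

Each unit j contributes comes back to j as 3.9 × (j's share), so j prefers to contribute only if that share exceeds 1/3.9 = 0.2564; otherwise keeping the unit dominates.
The only share above 0.2564 is Player C's 7/21, contributing 15; the remaining 4 contribute 0. Total contributed: 15.
The guild treasury pays out 3.9 × 15 = 58.50 in total (split across the unequal shares, but the aggregate is all that matters for the group sum).
The 4 free-riders keep 15 each, adding 60. Group total = 60 + 58.50 = 118.50.

118.50 gold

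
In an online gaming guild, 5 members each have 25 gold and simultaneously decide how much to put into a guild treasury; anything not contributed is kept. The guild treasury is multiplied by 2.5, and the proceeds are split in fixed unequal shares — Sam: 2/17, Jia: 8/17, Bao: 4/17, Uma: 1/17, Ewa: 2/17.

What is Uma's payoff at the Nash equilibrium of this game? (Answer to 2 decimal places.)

28.68 gold

For player j, contributing a unit is worthwhile iff 2.5 × (j's share) ≥ 1, i.e. iff j's share is at least 0.4000.
Only Jia (8/17) clears that bar, contributing 25; the remaining 4 contribute 0. Total contributed: 25.
Uma keeps 25 and receives 2.5 × 25 × 1/17 = 3.68 from the guild treasury, for a payoff of 28.68.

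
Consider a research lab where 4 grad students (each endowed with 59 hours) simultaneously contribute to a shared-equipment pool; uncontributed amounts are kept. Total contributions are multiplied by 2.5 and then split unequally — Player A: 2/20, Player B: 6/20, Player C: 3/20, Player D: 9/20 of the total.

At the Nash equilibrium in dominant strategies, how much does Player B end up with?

Player j's private return per contributed unit is 2.5 × (j's share). Contributing is weakly dominant for j when that share is at least 1/2.5 = 0.4000, and contributing 0 is dominant otherwise.
The only share above 0.4000 is Player D's 9/20, contributing 59; the remaining 3 contribute 0. Total contributed: 59.
Player B keeps 59 and receives 2.5 × 59 × 6/20 = 44.25 from the shared-equipment pool, for a payoff of 103.25.

103.25 hours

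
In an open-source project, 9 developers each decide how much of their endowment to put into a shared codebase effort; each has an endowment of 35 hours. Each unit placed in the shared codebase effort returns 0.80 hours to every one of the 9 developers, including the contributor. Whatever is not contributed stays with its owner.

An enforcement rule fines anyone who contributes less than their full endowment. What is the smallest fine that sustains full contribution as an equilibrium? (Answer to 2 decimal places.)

7.00 hours

Given the others contribute fully, the best deviation is to contribute 0 (any partial contribution still incurs the fine and gives up units whose private return 0.80 is below 1).
Deviating from 35 to 0 saves 35 hours but forfeits the deviator's share of the drop in the shared codebase effort: 0.80 × 35 = 28.00.
So the deviation gain is 35 − 28.00 = 7.00, and the fine must be at least 7.00 hours to wipe it out.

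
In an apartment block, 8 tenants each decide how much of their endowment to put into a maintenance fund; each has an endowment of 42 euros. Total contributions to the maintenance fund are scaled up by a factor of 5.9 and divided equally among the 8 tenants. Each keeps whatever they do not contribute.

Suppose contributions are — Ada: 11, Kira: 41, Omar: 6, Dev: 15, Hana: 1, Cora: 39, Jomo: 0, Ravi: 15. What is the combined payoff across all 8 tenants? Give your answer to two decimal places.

963.20 euros

Total contributed: 11 + 41 + 6 + 15 + 1 + 39 + 0 + 15 = 128; total kept: 8 × 42 − 128 = 208.
The maintenance fund pays out 5.9 × 128 = 755.20 in aggregate.
Group total = 208 + 755.20 = 963.20.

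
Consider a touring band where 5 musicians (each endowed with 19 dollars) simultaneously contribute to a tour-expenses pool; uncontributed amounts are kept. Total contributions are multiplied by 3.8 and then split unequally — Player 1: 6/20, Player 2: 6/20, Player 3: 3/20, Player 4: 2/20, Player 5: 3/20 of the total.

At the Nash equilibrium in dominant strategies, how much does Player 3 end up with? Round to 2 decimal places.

A player with share s gets back 3.8·s per unit contributed, so full contribution is dominant for anyone with s > 1/3.8 = 0.2632 and zero contribution is dominant for anyone below.
The shares above 0.2632 belong to Player 1 and Player 2, contributing 19 each; the remaining 3 contribute 0. Total contributed: 38.
Player 3 keeps 19 and receives 3.8 × 38 × 3/20 = 21.66 from the tour-expenses pool, for a payoff of 40.66.

40.66 dollars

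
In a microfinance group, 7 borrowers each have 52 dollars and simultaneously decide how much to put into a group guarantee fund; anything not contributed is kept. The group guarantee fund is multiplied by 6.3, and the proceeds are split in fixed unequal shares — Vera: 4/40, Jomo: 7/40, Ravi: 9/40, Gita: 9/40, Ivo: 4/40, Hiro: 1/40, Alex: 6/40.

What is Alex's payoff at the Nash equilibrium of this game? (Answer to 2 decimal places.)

For player j, contributing a unit is worthwhile iff 6.3 × (j's share) ≥ 1, i.e. iff j's share is at least 0.1587.
Jomo, Ravi and Gita clear that bar, contributing 52 each; the remaining 4 contribute 0. Total contributed: 156.
Alex keeps 52 and receives 6.3 × 156 × 6/40 = 147.42 from the group guarantee fund, for a payoff of 199.42.

199.42 dollars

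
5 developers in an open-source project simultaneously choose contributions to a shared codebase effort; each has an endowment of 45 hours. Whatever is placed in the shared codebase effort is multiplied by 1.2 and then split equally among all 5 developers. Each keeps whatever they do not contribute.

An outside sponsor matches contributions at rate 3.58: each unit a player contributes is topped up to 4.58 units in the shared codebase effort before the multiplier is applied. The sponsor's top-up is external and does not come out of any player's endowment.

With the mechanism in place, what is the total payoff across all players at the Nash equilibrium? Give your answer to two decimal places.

1236.60 hours

Under the mechanism each unit contributed yields 1.2 × 4.58 / 5 = 1.0992 back to its contributor per unit of net cost, which exceeds 1, making full contribution the dominant choice for everyone.
So the Nash equilibrium is full contribution by all 5; the group earns 1.2 × 4.58 × 225 = 1236.60.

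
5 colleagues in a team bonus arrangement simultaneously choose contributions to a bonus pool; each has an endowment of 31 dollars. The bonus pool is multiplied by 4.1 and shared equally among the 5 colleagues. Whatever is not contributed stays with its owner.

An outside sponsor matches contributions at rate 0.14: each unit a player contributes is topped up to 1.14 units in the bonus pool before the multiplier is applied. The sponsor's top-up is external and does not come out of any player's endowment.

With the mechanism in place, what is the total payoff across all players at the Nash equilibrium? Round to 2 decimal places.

155.00 dollars

With the mechanism, a contributed unit returns 4.1 × 1.14 / 5 = 0.9348 per unit of net cost — still below 1 — so contributing 0 remains dominant for every player.
At the Nash equilibrium no one contributes; group total payoff = 5 × 31 = 155.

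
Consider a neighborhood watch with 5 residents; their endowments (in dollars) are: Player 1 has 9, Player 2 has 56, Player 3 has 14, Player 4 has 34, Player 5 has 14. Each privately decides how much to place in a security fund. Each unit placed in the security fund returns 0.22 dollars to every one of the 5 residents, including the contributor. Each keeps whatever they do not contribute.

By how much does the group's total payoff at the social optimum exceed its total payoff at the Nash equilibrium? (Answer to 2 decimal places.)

12.70 dollars

The private return per contributed unit is 0.22 < 1 for everyone, so the Nash equilibrium is zero contribution and the group total is Σ E_j = 9 + 56 + 14 + 34 + 14 = 127.
Each contributed unit returns 1.100 to the group, so the social optimum is full contribution by everyone: group total = 1.100 × 127 = 139.70.
Efficiency loss = (1.100 − 1) × 127 = 12.70.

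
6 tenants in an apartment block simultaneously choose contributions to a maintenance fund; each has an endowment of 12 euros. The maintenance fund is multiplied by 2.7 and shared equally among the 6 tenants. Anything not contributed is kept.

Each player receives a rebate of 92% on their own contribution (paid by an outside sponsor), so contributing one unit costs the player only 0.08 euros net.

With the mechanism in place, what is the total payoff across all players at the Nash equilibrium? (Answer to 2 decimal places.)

With the mechanism, a contributed unit returns (2.7/6) / 0.08 = 5.6250 per unit of net cost to the contributor — now above 1 — so contributing fully is weakly dominant for every player.
So the Nash equilibrium is full contribution by all 6; the group earns 6 × (12 × 0.92 + 2.7 × 12) = 260.64.

260.64 euros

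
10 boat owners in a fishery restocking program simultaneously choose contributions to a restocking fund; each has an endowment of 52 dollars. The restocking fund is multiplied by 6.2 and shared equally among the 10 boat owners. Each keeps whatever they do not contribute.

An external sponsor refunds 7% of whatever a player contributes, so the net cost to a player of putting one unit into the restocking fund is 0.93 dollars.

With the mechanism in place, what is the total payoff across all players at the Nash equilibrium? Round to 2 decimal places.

Even with the mechanism, each unit contributed returns only (6.2/10) / 0.93 = 0.6667 per unit of net cost, so contributing nothing is still dominant.
At the Nash equilibrium no one contributes; group total payoff = 10 × 52 = 520.

520.00 dollars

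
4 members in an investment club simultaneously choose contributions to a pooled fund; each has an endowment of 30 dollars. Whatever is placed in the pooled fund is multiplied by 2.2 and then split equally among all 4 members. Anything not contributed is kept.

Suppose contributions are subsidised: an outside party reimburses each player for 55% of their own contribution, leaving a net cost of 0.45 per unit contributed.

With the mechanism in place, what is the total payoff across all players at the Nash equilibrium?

Under the mechanism each unit contributed yields (2.2/4) / 0.45 = 1.2222 back to its contributor per unit of net cost, which exceeds 1, making full contribution the dominant choice for everyone.
At the Nash equilibrium everyone contributes 30. Group total payoff = 4 × (30 × 0.55 + 2.2 × 30) = 330.00.

330.00 dollars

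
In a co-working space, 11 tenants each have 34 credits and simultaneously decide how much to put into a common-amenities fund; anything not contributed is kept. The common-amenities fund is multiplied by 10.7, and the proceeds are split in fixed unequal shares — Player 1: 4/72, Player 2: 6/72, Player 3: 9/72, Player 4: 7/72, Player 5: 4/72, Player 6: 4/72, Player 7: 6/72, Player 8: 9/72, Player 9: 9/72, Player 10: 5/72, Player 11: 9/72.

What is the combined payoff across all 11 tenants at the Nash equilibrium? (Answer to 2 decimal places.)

Player j's private return per contributed unit is 10.7 × (j's share). Contributing is weakly dominant for j when that share is at least 1/10.7 = 0.0935, and contributing 0 is dominant otherwise.
The shares above 0.0935 belong to Player 3, Player 4, Player 8, Player 9 and Player 11, contributing 34 each; the remaining 6 contribute 0. Total contributed: 170.
The common-amenities fund pays out 10.7 × 170 = 1819.00 in total (split across the unequal shares, but the aggregate is all that matters for the group sum).
The 6 free-riders keep 34 each, adding 204. Group total = 204 + 1819.00 = 2023.00.

2023.00 credits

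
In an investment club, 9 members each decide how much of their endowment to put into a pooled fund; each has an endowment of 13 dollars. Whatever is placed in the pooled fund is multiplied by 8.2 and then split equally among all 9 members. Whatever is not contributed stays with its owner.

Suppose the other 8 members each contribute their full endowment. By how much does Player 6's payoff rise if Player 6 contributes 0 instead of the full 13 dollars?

Switching from a contribution of 13 to 0 lets Player 6 keep an extra 13 dollars, but lowers the pooled fund by 13, which costs Player 6 their own share of that drop: 8.2/9 × 13 = 11.84.
Net gain = 13 − 11.84 = 1.16. The private return per contributed unit (0.9111) is below 1, so free-riding is indeed the best response regardless of what the others do.

1.16 dollars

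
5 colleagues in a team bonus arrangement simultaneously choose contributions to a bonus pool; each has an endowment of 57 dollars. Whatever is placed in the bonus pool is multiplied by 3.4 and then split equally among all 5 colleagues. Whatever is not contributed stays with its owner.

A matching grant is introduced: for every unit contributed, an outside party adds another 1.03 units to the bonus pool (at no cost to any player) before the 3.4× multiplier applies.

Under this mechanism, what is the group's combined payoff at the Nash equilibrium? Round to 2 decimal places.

The effective private return per unit is now 3.4 × 2.03 / 5 = 1.3804 > 1, so every player's dominant strategy flips to full contribution.
So the Nash equilibrium is full contribution by all 5; the group earns 3.4 × 2.03 × 285 = 1967.07.

1967.07 dollars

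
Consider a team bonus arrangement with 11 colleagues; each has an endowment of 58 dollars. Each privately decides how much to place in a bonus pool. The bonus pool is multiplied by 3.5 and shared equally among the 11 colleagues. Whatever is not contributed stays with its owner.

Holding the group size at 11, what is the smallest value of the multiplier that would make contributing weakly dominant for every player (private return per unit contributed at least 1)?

A contributed unit returns (multiplier)/11 to its contributor.
This reaches 1 exactly when the multiplier is 11.

11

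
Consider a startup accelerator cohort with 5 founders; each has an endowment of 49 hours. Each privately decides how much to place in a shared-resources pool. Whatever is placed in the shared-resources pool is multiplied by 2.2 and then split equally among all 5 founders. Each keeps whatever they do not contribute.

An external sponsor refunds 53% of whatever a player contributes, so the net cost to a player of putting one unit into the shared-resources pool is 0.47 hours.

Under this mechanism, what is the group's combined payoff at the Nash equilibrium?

Even with the mechanism, each unit contributed returns only (2.2/5) / 0.47 = 0.9362 per unit of net cost, so contributing nothing is still dominant.
At the Nash equilibrium no one contributes; group total payoff = 5 × 49 = 245.

245.00 hours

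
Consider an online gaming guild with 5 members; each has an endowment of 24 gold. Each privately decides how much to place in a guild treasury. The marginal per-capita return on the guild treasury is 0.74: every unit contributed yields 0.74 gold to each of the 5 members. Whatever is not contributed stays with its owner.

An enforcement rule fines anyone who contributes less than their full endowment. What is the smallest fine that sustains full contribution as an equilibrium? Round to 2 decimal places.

6.24 gold

Given the others contribute fully, the best deviation is to contribute 0 (any partial contribution still incurs the fine and gives up units whose private return 0.74 is below 1).
Deviating from 24 to 0 saves 24 gold but forfeits the deviator's share of the drop in the guild treasury: 0.74 × 24 = 17.76.
So the deviation gain is 24 − 17.76 = 6.24, and the fine must be at least 6.24 gold to wipe it out.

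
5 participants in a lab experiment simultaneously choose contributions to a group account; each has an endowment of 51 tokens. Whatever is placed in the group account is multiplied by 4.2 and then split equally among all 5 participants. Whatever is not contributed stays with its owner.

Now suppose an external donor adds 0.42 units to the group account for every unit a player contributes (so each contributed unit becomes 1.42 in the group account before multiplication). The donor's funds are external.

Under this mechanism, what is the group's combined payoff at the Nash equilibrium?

1520.82 tokens

Under the mechanism each unit contributed yields 4.2 × 1.42 / 5 = 1.1928 back to its contributor per unit of net cost, which exceeds 1, making full contribution the dominant choice for everyone.
At the Nash equilibrium everyone contributes 51. Group total payoff = 4.2 × 1.42 × 255 = 1520.82.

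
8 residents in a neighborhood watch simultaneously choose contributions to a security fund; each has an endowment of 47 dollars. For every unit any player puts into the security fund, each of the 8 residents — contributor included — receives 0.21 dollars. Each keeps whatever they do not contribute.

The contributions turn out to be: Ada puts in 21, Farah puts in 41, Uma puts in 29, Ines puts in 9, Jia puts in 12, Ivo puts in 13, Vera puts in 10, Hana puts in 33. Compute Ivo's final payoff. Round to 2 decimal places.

69.28 dollars

Total contributed: 21 + 41 + 29 + 9 + 12 + 13 + 10 + 33 = 168.
Each receives 0.21 × 168 = 35.28 from the security fund.
Ivo keeps 47 − 13 = 34, so Ivo's payoff is 34 + 35.28 = 69.28.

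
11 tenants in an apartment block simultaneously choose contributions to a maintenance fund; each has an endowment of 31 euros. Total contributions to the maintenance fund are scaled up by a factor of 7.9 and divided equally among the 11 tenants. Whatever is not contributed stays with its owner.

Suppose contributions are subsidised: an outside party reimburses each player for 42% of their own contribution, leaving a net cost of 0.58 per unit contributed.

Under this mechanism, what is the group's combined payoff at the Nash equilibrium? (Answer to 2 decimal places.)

2837.12 euros

Under the mechanism each unit contributed yields (7.9/11) / 0.58 = 1.2382 back to its contributor per unit of net cost, which exceeds 1, making full contribution the dominant choice for everyone.
At the Nash equilibrium everyone contributes 31. Group total payoff = 11 × (31 × 0.42 + 7.9 × 31) = 2837.12.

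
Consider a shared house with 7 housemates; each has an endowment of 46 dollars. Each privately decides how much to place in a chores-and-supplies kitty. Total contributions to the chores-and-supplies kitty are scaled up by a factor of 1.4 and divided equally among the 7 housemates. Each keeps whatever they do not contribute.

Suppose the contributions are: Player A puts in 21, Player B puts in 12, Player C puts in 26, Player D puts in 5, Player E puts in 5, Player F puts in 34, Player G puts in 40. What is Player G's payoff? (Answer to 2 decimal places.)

Total contributed: 21 + 12 + 26 + 5 + 5 + 34 + 40 = 143.
Each receives 1.4 × 143 / 7 = 28.60 from the chores-and-supplies kitty.
Player G keeps 46 − 40 = 6, so Player G's payoff is 6 + 28.60 = 34.60.

34.60 dollars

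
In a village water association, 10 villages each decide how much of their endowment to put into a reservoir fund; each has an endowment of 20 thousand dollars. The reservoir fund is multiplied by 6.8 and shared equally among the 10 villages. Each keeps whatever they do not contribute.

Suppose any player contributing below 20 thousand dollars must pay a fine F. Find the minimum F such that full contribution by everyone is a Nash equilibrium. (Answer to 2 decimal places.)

Given the others contribute fully, the best deviation is to contribute 0 (any partial contribution still incurs the fine and gives up units whose private return 0.6800 is below 1).
Deviating from 20 to 0 saves 20 thousand dollars but forfeits the deviator's share of the drop in the reservoir fund: 6.8/10 × 20 = 13.60.
So the deviation gain is 20 − 13.60 = 6.40, and the fine must be at least 6.40 thousand dollars to wipe it out.

6.40 thousand dollars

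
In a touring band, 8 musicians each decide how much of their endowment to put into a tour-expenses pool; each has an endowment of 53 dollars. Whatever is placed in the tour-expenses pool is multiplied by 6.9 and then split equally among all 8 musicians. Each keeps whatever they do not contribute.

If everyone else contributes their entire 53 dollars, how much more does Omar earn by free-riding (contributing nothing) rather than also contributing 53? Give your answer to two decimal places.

7.29 dollars

Switching from a contribution of 53 to 0 lets Omar keep an extra 53 dollars, but lowers the tour-expenses pool by 53, which costs Omar their own share of that drop: 6.9/8 × 53 = 45.71.
Net gain = 53 − 45.71 = 7.29. The private return per contributed unit (0.8625) is below 1, so free-riding is indeed the best response regardless of what the others do.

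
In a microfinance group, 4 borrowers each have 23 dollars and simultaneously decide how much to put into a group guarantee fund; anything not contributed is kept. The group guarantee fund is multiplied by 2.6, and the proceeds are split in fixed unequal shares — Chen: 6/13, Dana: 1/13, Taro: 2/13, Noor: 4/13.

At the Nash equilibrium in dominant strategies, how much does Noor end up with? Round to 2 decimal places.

41.40 dollars

Player j's private return per contributed unit is 2.6 × (j's share). Contributing is weakly dominant for j when that share is at least 1/2.6 = 0.3846, and contributing 0 is dominant otherwise.
The only share above 0.3846 is Chen's 6/13, contributing 23; the remaining 3 contribute 0. Total contributed: 23.
Noor keeps 23 and receives 2.6 × 23 × 4/13 = 18.40 from the group guarantee fund, for a payoff of 41.40.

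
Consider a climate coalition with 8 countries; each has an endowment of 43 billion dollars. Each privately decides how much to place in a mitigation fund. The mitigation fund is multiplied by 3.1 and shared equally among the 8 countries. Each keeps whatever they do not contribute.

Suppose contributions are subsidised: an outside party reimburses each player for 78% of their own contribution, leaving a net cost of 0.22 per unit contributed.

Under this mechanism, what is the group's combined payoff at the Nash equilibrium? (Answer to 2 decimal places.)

With the mechanism, a contributed unit returns (3.1/8) / 0.22 = 1.7614 per unit of net cost to the contributor — now above 1 — so contributing fully is weakly dominant for every player.
At the Nash equilibrium everyone contributes 43. Group total payoff = 8 × (43 × 0.78 + 3.1 × 43) = 1334.72.

1334.72 billion dollars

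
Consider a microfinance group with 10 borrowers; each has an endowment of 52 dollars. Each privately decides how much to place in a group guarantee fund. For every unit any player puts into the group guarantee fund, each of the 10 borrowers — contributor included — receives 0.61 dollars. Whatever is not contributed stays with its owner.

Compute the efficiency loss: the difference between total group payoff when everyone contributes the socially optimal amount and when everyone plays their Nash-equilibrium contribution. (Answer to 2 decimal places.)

The private return per contributed unit is 0.61 < 1, so contributing 0 is dominant for every player. At the Nash equilibrium everyone keeps their 52, and the group total is 10 × 52 = 520.
Each contributed unit returns 6.100 to the group as a whole (0.61 to each of 10 players), which exceeds 1, so the social optimum is full contribution: group total = 6.100 × 520 = 3172.00.
Efficiency loss = 3172.00 − 520 = 2652.00.

2652.00 dollars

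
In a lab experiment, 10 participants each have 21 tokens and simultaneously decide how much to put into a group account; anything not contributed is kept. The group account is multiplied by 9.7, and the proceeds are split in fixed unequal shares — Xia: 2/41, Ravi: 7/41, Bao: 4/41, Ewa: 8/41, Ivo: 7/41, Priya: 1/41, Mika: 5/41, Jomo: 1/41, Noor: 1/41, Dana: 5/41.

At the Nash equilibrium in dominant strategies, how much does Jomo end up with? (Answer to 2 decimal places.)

45.84 tokens

For player j, contributing a unit is worthwhile iff 9.7 × (j's share) ≥ 1, i.e. iff j's share is at least 0.1031.
Ravi, Ewa, Ivo, Mika and Dana are above the threshold, contributing 21 each; the remaining 5 contribute 0. Total contributed: 105.
Jomo keeps 21 and receives 9.7 × 105 × 1/41 = 24.84 from the group account, for a payoff of 45.84.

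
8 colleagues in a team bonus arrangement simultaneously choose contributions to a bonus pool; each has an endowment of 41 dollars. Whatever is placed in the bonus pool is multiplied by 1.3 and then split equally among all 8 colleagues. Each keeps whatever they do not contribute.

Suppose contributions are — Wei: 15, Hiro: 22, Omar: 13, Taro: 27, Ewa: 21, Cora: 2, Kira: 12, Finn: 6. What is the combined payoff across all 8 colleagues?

363.40 dollars

Total contributed: 15 + 22 + 13 + 27 + 21 + 2 + 12 + 6 = 118; total kept: 8 × 41 − 118 = 210.
The bonus pool pays out 1.3 × 118 = 153.40 in aggregate.
Group total = 210 + 153.40 = 363.40.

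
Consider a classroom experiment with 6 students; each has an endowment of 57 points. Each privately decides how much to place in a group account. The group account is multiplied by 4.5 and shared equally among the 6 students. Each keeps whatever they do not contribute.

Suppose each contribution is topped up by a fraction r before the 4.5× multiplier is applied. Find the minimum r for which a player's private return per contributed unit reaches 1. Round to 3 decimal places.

With matching at rate r, one contributed unit becomes (1 + r) in the group account and returns 4.5 × (1 + r) / 6 to the contributor.
Setting this equal to 1: 1 + r = 6/4.5 = 1.3333.
So the minimum matching rate is r = 1.3333 − 1 = 0.333.

0.333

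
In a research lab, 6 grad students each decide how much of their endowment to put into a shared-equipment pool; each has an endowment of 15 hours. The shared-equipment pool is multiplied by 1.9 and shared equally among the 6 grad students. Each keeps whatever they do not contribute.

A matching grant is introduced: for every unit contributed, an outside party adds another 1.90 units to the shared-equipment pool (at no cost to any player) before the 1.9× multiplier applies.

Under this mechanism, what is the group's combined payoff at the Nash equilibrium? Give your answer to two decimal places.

Even with the mechanism, each unit contributed returns only 1.9 × 2.90 / 6 = 0.9183 per unit of net cost, so contributing nothing is still dominant.
Everyone keeps their endowment and the group total is 6 × 15 = 90.

90.00 hours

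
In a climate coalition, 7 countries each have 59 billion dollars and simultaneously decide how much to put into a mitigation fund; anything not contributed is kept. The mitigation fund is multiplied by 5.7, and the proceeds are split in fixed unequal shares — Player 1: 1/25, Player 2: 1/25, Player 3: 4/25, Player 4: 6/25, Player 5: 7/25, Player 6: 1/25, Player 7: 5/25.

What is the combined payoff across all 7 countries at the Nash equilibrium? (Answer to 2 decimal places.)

Player j's private return per contributed unit is 5.7 × (j's share). Contributing is weakly dominant for j when that share is at least 1/5.7 = 0.1754, and contributing 0 is dominant otherwise.
The shares above 0.1754 belong to Player 4, Player 5 and Player 7, contributing 59 each; the remaining 4 contribute 0. Total contributed: 177.
The mitigation fund pays out 5.7 × 177 = 1008.90 in total (split across the unequal shares, but the aggregate is all that matters for the group sum).
The 4 free-riders keep 59 each, adding 236. Group total = 236 + 1008.90 = 1244.90.

1244.90 billion dollars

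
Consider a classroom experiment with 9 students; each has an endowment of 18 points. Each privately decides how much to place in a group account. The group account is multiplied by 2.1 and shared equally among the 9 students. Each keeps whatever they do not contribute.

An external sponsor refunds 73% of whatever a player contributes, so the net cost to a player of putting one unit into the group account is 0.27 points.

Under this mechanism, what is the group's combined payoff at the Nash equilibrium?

162.00 points

The effective private return is (2.1/9) / 0.27 = 0.8642, which is still under 1, so the mechanism doesn't change anyone's dominant strategy: zero contribution.
Everyone keeps their endowment and the group total is 9 × 18 = 162.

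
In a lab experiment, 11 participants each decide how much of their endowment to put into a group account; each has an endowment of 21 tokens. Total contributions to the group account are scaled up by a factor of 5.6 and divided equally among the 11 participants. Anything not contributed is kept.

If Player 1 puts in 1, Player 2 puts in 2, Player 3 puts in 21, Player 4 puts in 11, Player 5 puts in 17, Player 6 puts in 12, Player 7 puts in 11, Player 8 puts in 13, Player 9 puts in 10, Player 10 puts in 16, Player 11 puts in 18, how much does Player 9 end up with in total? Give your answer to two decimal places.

Total contributed: 1 + 2 + 21 + 11 + 17 + 12 + 11 + 13 + 10 + 16 + 18 = 132.
Each receives 5.6 × 132 / 11 = 67.20 from the group account.
Player 9 keeps 21 − 10 = 11, so Player 9's payoff is 11 + 67.20 = 78.20.

78.20 tokens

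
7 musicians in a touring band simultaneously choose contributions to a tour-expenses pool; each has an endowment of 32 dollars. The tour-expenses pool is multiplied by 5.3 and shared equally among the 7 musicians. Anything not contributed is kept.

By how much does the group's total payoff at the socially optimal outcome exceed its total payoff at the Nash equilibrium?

963.20 dollars

Each contributed unit returns 5.3/7 = 0.7571 to its contributor — below 1 — so contributing 0 is dominant for every player. At the Nash equilibrium everyone keeps their 32, and the group total is 7 × 32 = 224.
Each contributed unit returns 5.300 to the group as a whole (0.7571 to each of 7 players), which exceeds 1, so the social optimum is full contribution: group total = 5.300 × 224 = 1187.20.
Efficiency loss = 1187.20 − 224 = 963.20.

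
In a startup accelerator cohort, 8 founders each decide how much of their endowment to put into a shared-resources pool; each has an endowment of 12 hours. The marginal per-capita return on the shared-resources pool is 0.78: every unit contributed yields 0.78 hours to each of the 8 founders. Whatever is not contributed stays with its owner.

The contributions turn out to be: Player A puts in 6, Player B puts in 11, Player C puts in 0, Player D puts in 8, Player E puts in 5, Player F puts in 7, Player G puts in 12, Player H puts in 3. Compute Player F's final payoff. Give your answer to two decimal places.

45.56 hours

Total contributed: 6 + 11 + 0 + 8 + 5 + 7 + 12 + 3 = 52.
Each receives 0.78 × 52 = 40.56 from the shared-resources pool.
Player F keeps 12 − 7 = 5, so Player F's payoff is 5 + 40.56 = 45.56.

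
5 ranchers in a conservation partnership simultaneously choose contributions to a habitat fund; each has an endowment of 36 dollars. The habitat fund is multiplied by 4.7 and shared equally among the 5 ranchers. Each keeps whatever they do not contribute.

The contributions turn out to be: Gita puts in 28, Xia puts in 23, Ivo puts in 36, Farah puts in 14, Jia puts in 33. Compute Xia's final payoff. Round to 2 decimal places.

138.96 dollars

Total contributed: 28 + 23 + 36 + 14 + 33 = 134.
Each receives 4.7 × 134 / 5 = 125.96 from the habitat fund.
Xia keeps 36 − 23 = 13, so Xia's payoff is 13 + 125.96 = 138.96.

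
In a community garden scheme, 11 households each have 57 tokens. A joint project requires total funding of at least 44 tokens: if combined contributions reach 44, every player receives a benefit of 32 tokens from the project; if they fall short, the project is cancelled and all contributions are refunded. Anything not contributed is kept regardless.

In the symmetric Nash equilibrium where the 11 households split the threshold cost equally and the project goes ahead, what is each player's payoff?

85 tokens

Equal share of the threshold: 44/11 = 4.
At this profile no one gains by cutting their contribution: any cut drops the total below 44, the project is cancelled, contributions are refunded, and the deviator ends with 57, which is less than 57 − 4 + 32 = 85. Contributing more than 4 just wastes the excess. So contributing exactly 4 is a best response.
Each player's payoff: 57 − 4 + 32 = 85.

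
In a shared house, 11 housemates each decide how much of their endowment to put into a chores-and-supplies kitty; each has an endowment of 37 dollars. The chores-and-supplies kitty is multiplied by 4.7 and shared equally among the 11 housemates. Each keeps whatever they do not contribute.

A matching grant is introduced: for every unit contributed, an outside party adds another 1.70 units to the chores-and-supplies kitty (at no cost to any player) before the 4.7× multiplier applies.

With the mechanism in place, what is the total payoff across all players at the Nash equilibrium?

With the mechanism, a contributed unit returns 4.7 × 2.70 / 11 = 1.1536 per unit of net cost to the contributor — now above 1 — so contributing fully is weakly dominant for every player.
At the Nash equilibrium everyone contributes 37. Group total payoff = 4.7 × 2.70 × 407 = 5164.83.

5164.83 dollars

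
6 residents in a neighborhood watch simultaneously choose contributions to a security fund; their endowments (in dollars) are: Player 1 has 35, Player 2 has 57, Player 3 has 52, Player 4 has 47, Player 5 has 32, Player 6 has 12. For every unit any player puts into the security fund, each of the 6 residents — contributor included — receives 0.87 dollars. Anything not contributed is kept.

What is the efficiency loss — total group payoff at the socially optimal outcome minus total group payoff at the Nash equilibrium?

The private return per contributed unit is 0.87 < 1 for everyone, so the Nash equilibrium is zero contribution and the group total is Σ E_j = 35 + 57 + 52 + 47 + 32 + 12 = 235.
Each contributed unit returns 5.220 to the group, so the social optimum is full contribution by everyone: group total = 5.220 × 235 = 1226.70.
Efficiency loss = (5.220 − 1) × 235 = 991.70.

991.70 dollars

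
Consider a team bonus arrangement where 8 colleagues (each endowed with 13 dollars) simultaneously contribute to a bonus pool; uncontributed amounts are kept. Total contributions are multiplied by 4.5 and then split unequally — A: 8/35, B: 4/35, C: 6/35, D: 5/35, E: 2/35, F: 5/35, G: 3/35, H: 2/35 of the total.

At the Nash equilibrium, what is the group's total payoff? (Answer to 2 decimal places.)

Player j's private return per contributed unit is 4.5 × (j's share). Contributing is weakly dominant for j when that share is at least 1/4.5 = 0.2222, and contributing 0 is dominant otherwise.
A alone (share 8/35) is above the threshold, contributing 13; the remaining 7 contribute 0. Total contributed: 13.
The bonus pool pays out 4.5 × 13 = 58.50 in total (split across the unequal shares, but the aggregate is all that matters for the group sum).
The 7 free-riders keep 13 each, adding 91. Group total = 91 + 58.50 = 149.50.

149.50 dollars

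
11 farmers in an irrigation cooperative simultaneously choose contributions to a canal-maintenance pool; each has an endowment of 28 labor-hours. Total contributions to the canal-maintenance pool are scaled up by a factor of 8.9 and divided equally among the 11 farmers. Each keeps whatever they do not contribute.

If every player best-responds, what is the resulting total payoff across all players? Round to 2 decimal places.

308.00 labor-hours

Each contributed unit returns 8.9/11 = 0.8091 to its contributor — below 1 — so contributing 0 is dominant for every player. At the Nash equilibrium everyone keeps their 28, and the group total is 11 × 28 = 308.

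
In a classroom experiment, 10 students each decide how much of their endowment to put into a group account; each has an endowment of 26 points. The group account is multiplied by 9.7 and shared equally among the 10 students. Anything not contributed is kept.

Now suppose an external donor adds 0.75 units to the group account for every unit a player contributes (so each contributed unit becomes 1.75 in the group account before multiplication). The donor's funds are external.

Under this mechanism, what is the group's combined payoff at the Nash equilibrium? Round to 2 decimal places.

4413.50 points

With the mechanism, a contributed unit returns 9.7 × 1.75 / 10 = 1.6975 per unit of net cost to the contributor — now above 1 — so contributing fully is weakly dominant for every player.
At the Nash equilibrium everyone contributes 26. Group total payoff = 9.7 × 1.75 × 260 = 4413.50.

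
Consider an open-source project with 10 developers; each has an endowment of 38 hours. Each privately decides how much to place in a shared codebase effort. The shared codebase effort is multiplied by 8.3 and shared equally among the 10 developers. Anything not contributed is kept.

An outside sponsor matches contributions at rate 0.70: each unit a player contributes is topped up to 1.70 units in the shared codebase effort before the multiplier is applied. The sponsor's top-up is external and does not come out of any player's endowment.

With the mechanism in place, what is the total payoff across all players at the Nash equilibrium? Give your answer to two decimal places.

5361.80 hours

With the mechanism, a contributed unit returns 8.3 × 1.70 / 10 = 1.4110 per unit of net cost to the contributor — now above 1 — so contributing fully is weakly dominant for every player.
At the Nash equilibrium everyone contributes 38. Group total payoff = 8.3 × 1.70 × 380 = 5361.80.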